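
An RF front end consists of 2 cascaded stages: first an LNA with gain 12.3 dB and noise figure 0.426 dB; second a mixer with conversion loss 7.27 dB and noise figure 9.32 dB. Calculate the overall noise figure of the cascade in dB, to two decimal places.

Convert to linear (a loss of L dB is a gain of −L dB): F_i = 10^(NF_i/10), G_i = 10^(G_i,dB/10)
  Stage 1: F_1 = 10^(0.426/10) = 1.103, G_1 = 10^(12.3/10) = 16.98
  Stage 2: F_2 = 10^(9.32/10) = 8.551, G_2 = 10^(−7.27/10) = 0.1875
Friis cascade:
  F = 1.103 + (8.551 − 1)/16.98 = 1.548
NF = 10 log₁₀(1.548) = 1.90 dB

1.90 dB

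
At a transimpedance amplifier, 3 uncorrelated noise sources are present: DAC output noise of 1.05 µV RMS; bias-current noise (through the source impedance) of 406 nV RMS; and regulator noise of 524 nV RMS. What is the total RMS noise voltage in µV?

1.24 µV

Uncorrelated sources add in power (mean-square): V_tot = √(ΣV_i²)
V_tot = √[(1.05×10⁻⁶)² + (4.06×10⁻⁷)² + (5.24×10⁻⁷)²] = 1.24×10⁻⁶ V = 1.24 µV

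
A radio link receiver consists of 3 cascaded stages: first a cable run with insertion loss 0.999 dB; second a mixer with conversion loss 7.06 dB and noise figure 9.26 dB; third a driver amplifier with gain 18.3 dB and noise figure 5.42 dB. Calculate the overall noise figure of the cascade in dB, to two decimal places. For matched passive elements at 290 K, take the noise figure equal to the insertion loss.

14.23 dB

Convert to linear (a loss of L dB is a gain of −L dB): F_i = 10^(NF_i/10), G_i = 10^(G_i,dB/10)
  Stage 1: F_1 = 10^(0.999/10) = 1.259, G_1 = 10^(−0.999/10) = 0.7945
  Stage 2: F_2 = 10^(9.26/10) = 8.433, G_2 = 10^(−7.06/10) = 0.1968
  Stage 3: F_3 = 10^(5.42/10) = 3.483, G_3 = 10^(18.3/10) = 67.61
Friis cascade:
  F = 1.259 + (8.433 − 1)/0.7945 + (3.483 − 1)/0.1564 = 26.50
NF = 10 log₁₀(26.50) = 14.23 dB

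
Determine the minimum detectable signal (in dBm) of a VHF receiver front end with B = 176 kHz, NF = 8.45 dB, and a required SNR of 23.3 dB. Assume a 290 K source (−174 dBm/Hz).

Sensitivity = −174 + 10 log₁₀(B) + NF + SNR_min
= −174 + 52.46 + 8.45 + 23.3
= −89.79 dBm → −89.8 dBm

−89.8 dBm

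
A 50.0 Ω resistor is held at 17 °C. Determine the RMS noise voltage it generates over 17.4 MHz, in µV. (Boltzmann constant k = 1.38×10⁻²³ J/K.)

T = 17 °C + 273.15 = 290.15 K
V_n = √(4kTRB)
4kTRB = 4 × 1.38×10⁻²³ × 290.15 × 5.00×10¹ × 1.74×10⁷ = 1.39×10⁻¹¹ V²
V_n = √(1.39×10⁻¹¹) = 3.73×10⁻⁶ V = 3.73 µV

3.73 µV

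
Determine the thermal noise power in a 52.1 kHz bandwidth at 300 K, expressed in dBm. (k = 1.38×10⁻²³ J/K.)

−126.7 dBm

P_n = kTB = 1.38×10⁻²³ × 300 × 5.21×10⁴ = 2.16×10⁻¹⁶ W
In dBm: 10 log₁₀(2.16×10⁻¹⁶ / 10⁻³) = −126.7 dBm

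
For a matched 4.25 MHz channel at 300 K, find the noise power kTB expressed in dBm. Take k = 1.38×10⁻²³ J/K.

−107.5 dBm

P_n = kTB = 1.38×10⁻²³ × 300 × 4.25×10⁶ = 1.76×10⁻¹⁴ W
In dBm: 10 log₁₀(1.76×10⁻¹⁴ / 10⁻³) = −107.5 dBm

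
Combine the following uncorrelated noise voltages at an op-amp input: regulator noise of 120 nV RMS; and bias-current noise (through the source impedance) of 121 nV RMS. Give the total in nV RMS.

170 nV

Uncorrelated sources add in power (mean-square): V_tot = √(ΣV_i²)
V_tot = √[(1.20×10⁻⁷)² + (1.21×10⁻⁷)²] = 1.70×10⁻⁷ V = 170 nV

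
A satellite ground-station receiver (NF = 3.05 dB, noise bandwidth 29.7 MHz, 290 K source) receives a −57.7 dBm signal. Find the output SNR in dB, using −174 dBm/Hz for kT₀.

38.5 dB

Noise floor: N = −174 + 10 log₁₀(B) + NF
10 log₁₀(2.97×10⁷) = 74.73 dB
N = −174 + 74.73 + 3.05 = −96.22 dBm
SNR = P_sig − N = −57.7 − (−96.22) = 38.52 dB → 38.5 dB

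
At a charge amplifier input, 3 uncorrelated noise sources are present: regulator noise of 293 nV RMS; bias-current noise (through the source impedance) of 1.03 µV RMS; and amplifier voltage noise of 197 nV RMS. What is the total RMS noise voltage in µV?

1.09 µV

Uncorrelated sources add in power (mean-square): V_tot = √(ΣV_i²)
V_tot = √[(2.93×10⁻⁷)² + (1.03×10⁻⁶)² + (1.97×10⁻⁷)²] = 1.09×10⁻⁶ V = 1.09 µV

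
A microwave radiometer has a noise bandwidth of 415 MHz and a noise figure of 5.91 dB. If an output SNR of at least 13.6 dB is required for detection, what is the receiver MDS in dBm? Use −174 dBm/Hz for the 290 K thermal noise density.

−68.3 dBm

Sensitivity = −174 + 10 log₁₀(B) + NF + SNR_min
= −174 + 86.18 + 5.91 + 13.6
= −68.31 dBm → −68.3 dBm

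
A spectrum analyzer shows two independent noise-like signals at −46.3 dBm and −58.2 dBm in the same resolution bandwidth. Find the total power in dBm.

Convert to linear, add, convert back:
P₁ = 2.34×10⁻⁸ W, P₂ = 1.51×10⁻⁹ W
P_tot = 2.50×10⁻⁸ W → 10 log₁₀(P_tot / 10⁻³) = −46.0 dBm

−46.0 dBm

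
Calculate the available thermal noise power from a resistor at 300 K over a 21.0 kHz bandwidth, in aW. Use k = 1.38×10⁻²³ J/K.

P_n = kTB = 1.38×10⁻²³ × 300 × 2.10×10⁴ = 8.69×10⁻¹⁷ W = 86.9 aW

86.9 aW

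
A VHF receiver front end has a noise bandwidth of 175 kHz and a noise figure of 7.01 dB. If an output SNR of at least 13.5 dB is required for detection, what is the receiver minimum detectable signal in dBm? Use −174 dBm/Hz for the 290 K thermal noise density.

−101.1 dBm

Sensitivity = −174 + 10 log₁₀(B) + NF + SNR_min
= −174 + 52.43 + 7.01 + 13.5
= −101.06 dBm → −101.1 dBm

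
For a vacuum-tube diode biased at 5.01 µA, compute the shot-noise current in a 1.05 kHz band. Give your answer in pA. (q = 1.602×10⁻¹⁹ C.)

I_n = √(2qI·B)
2qI·B = 2 × 1.602×10⁻¹⁹ × 5.01×10⁻⁶ × 1.05×10³ = 1.69×10⁻²¹ A²
I_n = √(1.69×10⁻²¹) = 4.11×10⁻¹¹ A = 41.1 pA

41.1 pA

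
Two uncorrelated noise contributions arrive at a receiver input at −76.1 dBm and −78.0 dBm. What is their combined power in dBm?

Convert to linear, add, convert back:
P₁ = 2.45×10⁻¹¹ W, P₂ = 1.58×10⁻¹¹ W
P_tot = 4.04×10⁻¹¹ W → 10 log₁₀(P_tot / 10⁻³) = −73.9 dBm

−73.9 dBm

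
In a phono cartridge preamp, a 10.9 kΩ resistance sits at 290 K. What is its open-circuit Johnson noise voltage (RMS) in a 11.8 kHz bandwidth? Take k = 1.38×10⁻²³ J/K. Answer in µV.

V_n = √(4kTRB)
4kTRB = 4 × 1.38×10⁻²³ × 290 × 1.09×10⁴ × 1.18×10⁴ = 2.06×10⁻¹² V²
V_n = √(2.06×10⁻¹²) = 1.43×10⁻⁶ V = 1.43 µV

1.43 µV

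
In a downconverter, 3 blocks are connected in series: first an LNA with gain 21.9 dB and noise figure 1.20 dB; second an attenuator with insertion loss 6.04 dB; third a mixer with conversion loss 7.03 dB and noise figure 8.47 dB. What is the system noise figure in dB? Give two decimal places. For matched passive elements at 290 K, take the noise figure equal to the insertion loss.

1.74 dB

Convert to linear (a loss of L dB is a gain of −L dB): F_i = 10^(NF_i/10), G_i = 10^(G_i,dB/10)
  Stage 1: F_1 = 10^(1.20/10) = 1.318, G_1 = 10^(21.9/10) = 154.9
  Stage 2: F_2 = 10^(6.04/10) = 4.018, G_2 = 10^(−6.04/10) = 0.2489
  Stage 3: F_3 = 10^(8.47/10) = 7.031, G_3 = 10^(−7.03/10) = 0.1982
Friis cascade:
  F = 1.318 + (4.018 − 1)/154.9 + (7.031 − 1)/38.55 = 1.494
NF = 10 log₁₀(1.494) = 1.74 dB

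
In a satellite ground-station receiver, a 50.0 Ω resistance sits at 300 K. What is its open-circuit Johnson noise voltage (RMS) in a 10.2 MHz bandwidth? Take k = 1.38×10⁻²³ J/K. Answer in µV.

V_n = √(4kTRB)
4kTRB = 4 × 1.38×10⁻²³ × 300 × 5.00×10¹ × 1.02×10⁷ = 8.45×10⁻¹² V²
V_n = √(8.45×10⁻¹²) = 2.91×10⁻⁶ V = 2.91 µV

2.91 µV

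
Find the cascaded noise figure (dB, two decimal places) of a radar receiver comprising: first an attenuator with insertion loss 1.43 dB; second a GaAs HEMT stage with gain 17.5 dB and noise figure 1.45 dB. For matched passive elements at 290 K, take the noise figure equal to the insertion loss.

2.88 dB

Convert to linear (a loss of L dB is a gain of −L dB): F_i = 10^(NF_i/10), G_i = 10^(G_i,dB/10)
  Stage 1: F_1 = 10^(1.43/10) = 1.390, G_1 = 10^(−1.43/10) = 0.7194
  Stage 2: F_2 = 10^(1.45/10) = 1.396, G_2 = 10^(17.5/10) = 56.23
Friis cascade:
  F = 1.390 + (1.396 − 1)/0.7194 = 1.941
NF = 10 log₁₀(1.941) = 2.88 dB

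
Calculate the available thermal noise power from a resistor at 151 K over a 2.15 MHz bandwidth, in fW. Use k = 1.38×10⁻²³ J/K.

P_n = kTB = 1.38×10⁻²³ × 151 × 2.15×10⁶ = 4.48×10⁻¹⁵ W = 4.48 fW

4.48 fW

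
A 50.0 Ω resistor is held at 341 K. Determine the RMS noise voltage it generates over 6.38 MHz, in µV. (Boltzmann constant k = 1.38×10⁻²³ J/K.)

V_n = √(4kTRB)
4kTRB = 4 × 1.38×10⁻²³ × 341 × 5.00×10¹ × 6.38×10⁶ = 6.00×10⁻¹² V²
V_n = √(6.00×10⁻¹²) = 2.45×10⁻⁶ V = 2.45 µV

2.45 µV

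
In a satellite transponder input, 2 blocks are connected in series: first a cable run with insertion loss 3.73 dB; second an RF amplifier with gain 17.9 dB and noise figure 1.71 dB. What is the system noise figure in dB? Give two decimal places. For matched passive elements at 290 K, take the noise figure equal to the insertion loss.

Convert to linear (a loss of L dB is a gain of −L dB): F_i = 10^(NF_i/10), G_i = 10^(G_i,dB/10)
  Stage 1: F_1 = 10^(3.73/10) = 2.360, G_1 = 10^(−3.73/10) = 0.4236
  Stage 2: F_2 = 10^(1.71/10) = 1.483, G_2 = 10^(17.9/10) = 61.66
Friis cascade:
  F = 2.360 + (1.483 − 1)/0.4236 = 3.499
NF = 10 log₁₀(3.499) = 5.44 dB

5.44 dB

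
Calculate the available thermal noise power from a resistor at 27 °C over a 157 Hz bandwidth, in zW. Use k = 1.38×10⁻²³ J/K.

T = 27 °C + 273.15 = 300.15 K
P_n = kTB = 1.38×10⁻²³ × 300.15 × 1.57×10² = 6.50×10⁻¹⁹ W = 650 zW

650 zW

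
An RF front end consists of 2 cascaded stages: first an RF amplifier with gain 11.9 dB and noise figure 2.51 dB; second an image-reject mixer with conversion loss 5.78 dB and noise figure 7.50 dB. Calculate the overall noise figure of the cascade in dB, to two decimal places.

3.18 dB

Convert to linear (a loss of L dB is a gain of −L dB): F_i = 10^(NF_i/10), G_i = 10^(G_i,dB/10)
  Stage 1: F_1 = 10^(2.51/10) = 1.782, G_1 = 10^(11.9/10) = 15.49
  Stage 2: F_2 = 10^(7.50/10) = 5.623, G_2 = 10^(−5.78/10) = 0.2642
Friis cascade:
  F = 1.782 + (5.623 − 1)/15.49 = 2.081
NF = 10 log₁₀(2.081) = 3.18 dB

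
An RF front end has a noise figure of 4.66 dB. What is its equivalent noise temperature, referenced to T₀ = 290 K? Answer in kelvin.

F = 10^(4.66/10) = 2.92415
T_e = (F − 1)·T₀ = (2.92415 − 1) × 290 = 558 K

558 K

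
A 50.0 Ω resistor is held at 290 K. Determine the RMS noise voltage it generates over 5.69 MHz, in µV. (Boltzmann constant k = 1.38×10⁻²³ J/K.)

2.13 µV

V_n = √(4kTRB)
4kTRB = 4 × 1.38×10⁻²³ × 290 × 5.00×10¹ × 5.69×10⁶ = 4.55×10⁻¹² V²
V_n = √(4.55×10⁻¹²) = 2.13×10⁻⁶ V = 2.13 µV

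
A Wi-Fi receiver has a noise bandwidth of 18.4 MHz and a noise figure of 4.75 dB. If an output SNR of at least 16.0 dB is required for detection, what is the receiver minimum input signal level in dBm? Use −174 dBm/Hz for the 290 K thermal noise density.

−80.6 dBm

Sensitivity = −174 + 10 log₁₀(B) + NF + SNR_min
= −174 + 72.65 + 4.75 + 16.0
= −80.60 dBm → −80.6 dBm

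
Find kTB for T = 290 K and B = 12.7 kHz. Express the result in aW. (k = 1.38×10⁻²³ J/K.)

50.8 aW

P_n = kTB = 1.38×10⁻²³ × 290 × 1.27×10⁴ = 5.08×10⁻¹⁷ W = 50.8 aW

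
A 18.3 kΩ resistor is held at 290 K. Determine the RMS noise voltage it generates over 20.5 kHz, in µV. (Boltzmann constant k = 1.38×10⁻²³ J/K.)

2.45 µV

V_n = √(4kTRB)
4kTRB = 4 × 1.38×10⁻²³ × 290 × 1.83×10⁴ × 2.05×10⁴ = 6.01×10⁻¹² V²
V_n = √(6.01×10⁻¹²) = 2.45×10⁻⁶ V = 2.45 µV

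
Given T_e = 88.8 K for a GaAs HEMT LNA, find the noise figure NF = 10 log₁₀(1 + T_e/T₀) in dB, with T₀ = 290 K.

F = 1 + T_e/T₀ = 1 + 88.8/290 = 1.30621
NF = 10 log₁₀(1.30621) = 1.16 dB

1.16 dB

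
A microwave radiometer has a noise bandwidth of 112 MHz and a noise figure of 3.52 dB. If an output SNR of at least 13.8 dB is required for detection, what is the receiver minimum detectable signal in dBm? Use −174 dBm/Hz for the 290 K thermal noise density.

−76.2 dBm

Sensitivity = −174 + 10 log₁₀(B) + NF + SNR_min
= −174 + 80.49 + 3.52 + 13.8
= −76.19 dBm → −76.2 dBm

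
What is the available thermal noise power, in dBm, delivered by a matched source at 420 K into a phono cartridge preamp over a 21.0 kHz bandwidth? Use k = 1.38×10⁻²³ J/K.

−129.1 dBm

P_n = kTB = 1.38×10⁻²³ × 420 × 2.10×10⁴ = 1.22×10⁻¹⁶ W
In dBm: 10 log₁₀(1.22×10⁻¹⁶ / 10⁻³) = −129.1 dBm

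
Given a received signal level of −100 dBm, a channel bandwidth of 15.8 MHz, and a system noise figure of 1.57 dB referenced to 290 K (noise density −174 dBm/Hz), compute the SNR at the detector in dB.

0.4 dB

Noise floor: N = −174 + 10 log₁₀(B) + NF
10 log₁₀(1.58×10⁷) = 71.99 dB
N = −174 + 71.99 + 1.57 = −100.44 dBm
SNR = P_sig − N = −100 − (−100.44) = 0.44 dB → 0.4 dB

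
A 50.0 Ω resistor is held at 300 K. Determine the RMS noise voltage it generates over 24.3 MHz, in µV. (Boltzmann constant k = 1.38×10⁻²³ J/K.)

4.49 µV

V_n = √(4kTRB)
4kTRB = 4 × 1.38×10⁻²³ × 300 × 5.00×10¹ × 2.43×10⁷ = 2.01×10⁻¹¹ V²
V_n = √(2.01×10⁻¹¹) = 4.49×10⁻⁶ V = 4.49 µV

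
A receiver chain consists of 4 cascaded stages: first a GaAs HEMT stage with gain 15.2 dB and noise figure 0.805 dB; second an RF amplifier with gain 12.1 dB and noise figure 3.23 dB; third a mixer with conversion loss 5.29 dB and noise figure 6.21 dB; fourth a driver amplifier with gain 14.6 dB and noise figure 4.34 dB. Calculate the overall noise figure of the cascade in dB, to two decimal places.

Convert to linear (a loss of L dB is a gain of −L dB): F_i = 10^(NF_i/10), G_i = 10^(G_i,dB/10)
  Stage 1: F_1 = 10^(0.805/10) = 1.204, G_1 = 10^(15.2/10) = 33.11
  Stage 2: F_2 = 10^(3.23/10) = 2.104, G_2 = 10^(12.1/10) = 16.22
  Stage 3: F_3 = 10^(6.21/10) = 4.178, G_3 = 10^(−5.29/10) = 0.2958
  Stage 4: F_4 = 10^(4.34/10) = 2.716, G_4 = 10^(14.6/10) = 28.84
Friis cascade:
  F = 1.204 + (2.104 − 1)/33.11 + (4.178 − 1)/537.0 + (2.716 − 1)/158.9 = 1.254
NF = 10 log₁₀(1.254) = 0.98 dB

0.98 dB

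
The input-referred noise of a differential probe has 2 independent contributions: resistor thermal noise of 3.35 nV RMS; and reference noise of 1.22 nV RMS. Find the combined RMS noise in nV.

3.57 nV

Uncorrelated sources add in power (mean-square): V_tot = √(ΣV_i²)
V_tot = √[(3.35×10⁻⁹)² + (1.22×10⁻⁹)²] = 3.57×10⁻⁹ V = 3.57 nV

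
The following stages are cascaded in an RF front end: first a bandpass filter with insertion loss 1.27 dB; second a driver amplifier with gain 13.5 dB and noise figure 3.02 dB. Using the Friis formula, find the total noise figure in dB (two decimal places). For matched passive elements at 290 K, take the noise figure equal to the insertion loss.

Convert to linear (a loss of L dB is a gain of −L dB): F_i = 10^(NF_i/10), G_i = 10^(G_i,dB/10)
  Stage 1: F_1 = 10^(1.27/10) = 1.340, G_1 = 10^(−1.27/10) = 0.7464
  Stage 2: F_2 = 10^(3.02/10) = 2.004, G_2 = 10^(13.5/10) = 22.39
Friis cascade:
  F = 1.340 + (2.004 − 1)/0.7464 = 2.685
NF = 10 log₁₀(2.685) = 4.29 dB

4.29 dB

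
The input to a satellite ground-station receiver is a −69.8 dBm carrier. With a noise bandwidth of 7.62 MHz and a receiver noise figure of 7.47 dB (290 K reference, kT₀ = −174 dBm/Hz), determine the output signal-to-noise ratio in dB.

Noise floor: N = −174 + 10 log₁₀(B) + NF
10 log₁₀(7.62×10⁶) = 68.82 dB
N = −174 + 68.82 + 7.47 = −97.71 dBm
SNR = P_sig − N = −69.8 − (−97.71) = 27.91 dB → 27.9 dB

27.9 dB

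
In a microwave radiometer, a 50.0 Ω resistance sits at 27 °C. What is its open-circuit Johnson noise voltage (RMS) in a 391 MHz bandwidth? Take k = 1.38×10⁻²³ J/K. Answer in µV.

T = 27 °C + 273.15 = 300.15 K
V_n = √(4kTRB)
4kTRB = 4 × 1.38×10⁻²³ × 300.15 × 5.00×10¹ × 3.91×10⁸ = 3.24×10⁻¹⁰ V²
V_n = √(3.24×10⁻¹⁰) = 1.80×10⁻⁵ V = 18.0 µV

18.0 µV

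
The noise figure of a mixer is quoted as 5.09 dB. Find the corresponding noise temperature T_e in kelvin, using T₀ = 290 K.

F = 10^(5.09/10) = 3.22849
T_e = (F − 1)·T₀ = (3.22849 − 1) × 290 = 646 K

646 K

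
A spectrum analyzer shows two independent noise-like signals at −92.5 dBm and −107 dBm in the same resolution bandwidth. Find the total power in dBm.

Convert to linear, add, convert back:
P₁ = 5.62×10⁻¹³ W, P₂ = 2.00×10⁻¹⁴ W
P_tot = 5.82×10⁻¹³ W → 10 log₁₀(P_tot / 10⁻³) = −92.3 dBm

−92.3 dBm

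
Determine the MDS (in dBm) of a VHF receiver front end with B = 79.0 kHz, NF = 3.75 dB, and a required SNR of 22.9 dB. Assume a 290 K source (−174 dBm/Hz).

Sensitivity = −174 + 10 log₁₀(B) + NF + SNR_min
= −174 + 48.98 + 3.75 + 22.9
= −98.37 dBm → −98.4 dBm

−98.4 dBm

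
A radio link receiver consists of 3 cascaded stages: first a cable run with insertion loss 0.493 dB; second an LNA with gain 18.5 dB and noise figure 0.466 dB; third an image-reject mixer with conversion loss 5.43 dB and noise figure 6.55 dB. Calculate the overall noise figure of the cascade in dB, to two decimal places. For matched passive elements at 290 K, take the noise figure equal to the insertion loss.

Convert to linear (a loss of L dB is a gain of −L dB): F_i = 10^(NF_i/10), G_i = 10^(G_i,dB/10)
  Stage 1: F_1 = 10^(0.493/10) = 1.120, G_1 = 10^(−0.493/10) = 0.8927
  Stage 2: F_2 = 10^(0.466/10) = 1.113, G_2 = 10^(18.5/10) = 70.79
  Stage 3: F_3 = 10^(6.55/10) = 4.519, G_3 = 10^(−5.43/10) = 0.2864
Friis cascade:
  F = 1.120 + (1.113 − 1)/0.8927 + (4.519 − 1)/63.20 = 1.303
NF = 10 log₁₀(1.303) = 1.15 dB

1.15 dB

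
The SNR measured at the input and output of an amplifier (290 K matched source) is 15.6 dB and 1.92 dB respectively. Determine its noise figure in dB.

13.68 dB

NF (dB) = SNR_in(dB) − SNR_out(dB) when the source is at T₀
NF = 15.6 − 1.92 = 13.68 dB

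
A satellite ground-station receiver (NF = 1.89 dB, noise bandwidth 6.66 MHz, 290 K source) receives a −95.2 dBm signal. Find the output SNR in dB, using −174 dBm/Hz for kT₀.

Noise floor: N = −174 + 10 log₁₀(B) + NF
10 log₁₀(6.66×10⁶) = 68.23 dB
N = −174 + 68.23 + 1.89 = −103.88 dBm
SNR = P_sig − N = −95.2 − (−103.88) = 8.68 dB → 8.7 dB

8.7 dB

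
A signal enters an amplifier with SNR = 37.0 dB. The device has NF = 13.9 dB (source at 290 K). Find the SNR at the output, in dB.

23.1 dB

By definition F = SNR_in/SNR_out, so in dB: SNR_out = SNR_in − NF
SNR_out = 37.0 − 13.9 = 23.1 dB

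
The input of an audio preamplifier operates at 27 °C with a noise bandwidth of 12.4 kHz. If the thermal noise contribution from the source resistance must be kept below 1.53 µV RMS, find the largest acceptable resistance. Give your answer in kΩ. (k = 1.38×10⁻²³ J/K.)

T = 27 °C + 273.15 = 300.15 K
Johnson–Nyquist: V_n = √(4kTRB) ⇒ R = V_n² / (4kTB)
4kTB = 4 × 1.38×10⁻²³ × 300.15 × 1.24×10⁴ = 2.05×10⁻¹⁶
R = (1.53×10⁻⁶)² / 2.05×10⁻¹⁶ = 1.14×10⁴ Ω = 11.4 kΩ

11.4 kΩ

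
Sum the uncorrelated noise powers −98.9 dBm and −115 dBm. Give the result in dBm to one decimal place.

−98.8 dBm

Convert to linear, add, convert back:
P₁ = 1.29×10⁻¹³ W, P₂ = 3.16×10⁻¹⁵ W
P_tot = 1.32×10⁻¹³ W → 10 log₁₀(P_tot / 10⁻³) = −98.8 dBm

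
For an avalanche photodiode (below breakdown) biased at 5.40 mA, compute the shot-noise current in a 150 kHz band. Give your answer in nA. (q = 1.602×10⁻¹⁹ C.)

I_n = √(2qI·B)
2qI·B = 2 × 1.602×10⁻¹⁹ × 5.40×10⁻³ × 1.50×10⁵ = 2.60×10⁻¹⁶ A²
I_n = √(2.60×10⁻¹⁶) = 1.61×10⁻⁸ A = 16.1 nA

16.1 nA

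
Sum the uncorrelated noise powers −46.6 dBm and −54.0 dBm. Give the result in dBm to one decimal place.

Convert to linear, add, convert back:
P₁ = 2.19×10⁻⁸ W, P₂ = 3.98×10⁻⁹ W
P_tot = 2.59×10⁻⁸ W → 10 log₁₀(P_tot / 10⁻³) = −45.9 dBm

−45.9 dBm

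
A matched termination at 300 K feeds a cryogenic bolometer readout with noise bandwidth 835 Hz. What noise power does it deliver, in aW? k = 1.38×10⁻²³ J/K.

P_n = kTB = 1.38×10⁻²³ × 300 × 8.35×10² = 3.46×10⁻¹⁸ W = 3.46 aW

3.46 aW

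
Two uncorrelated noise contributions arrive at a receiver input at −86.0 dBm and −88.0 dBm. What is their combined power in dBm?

Convert to linear, add, convert back:
P₁ = 2.51×10⁻¹² W, P₂ = 1.58×10⁻¹² W
P_tot = 4.10×10⁻¹² W → 10 log₁₀(P_tot / 10⁻³) = −83.9 dBm

−83.9 dBm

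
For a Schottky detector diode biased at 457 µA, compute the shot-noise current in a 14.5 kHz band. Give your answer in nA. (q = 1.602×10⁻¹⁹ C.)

1.46 nA

I_n = √(2qI·B)
2qI·B = 2 × 1.602×10⁻¹⁹ × 4.57×10⁻⁴ × 1.45×10⁴ = 2.12×10⁻¹⁸ A²
I_n = √(2.12×10⁻¹⁸) = 1.46×10⁻⁹ A = 1.46 nA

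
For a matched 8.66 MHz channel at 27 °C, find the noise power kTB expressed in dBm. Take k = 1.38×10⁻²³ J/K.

−104.5 dBm

T = 27 °C + 273.15 = 300.15 K
P_n = kTB = 1.38×10⁻²³ × 300.15 × 8.66×10⁶ = 3.59×10⁻¹⁴ W
In dBm: 10 log₁₀(3.59×10⁻¹⁴ / 10⁻³) = −104.5 dBm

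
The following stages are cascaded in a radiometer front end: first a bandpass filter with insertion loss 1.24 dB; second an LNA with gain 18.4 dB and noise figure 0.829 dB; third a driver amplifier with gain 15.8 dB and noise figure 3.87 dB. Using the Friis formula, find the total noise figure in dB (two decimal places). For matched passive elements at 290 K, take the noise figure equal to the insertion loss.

2.14 dB

Convert to linear (a loss of L dB is a gain of −L dB): F_i = 10^(NF_i/10), G_i = 10^(G_i,dB/10)
  Stage 1: F_1 = 10^(1.24/10) = 1.330, G_1 = 10^(−1.24/10) = 0.7516
  Stage 2: F_2 = 10^(0.829/10) = 1.210, G_2 = 10^(18.4/10) = 69.18
  Stage 3: F_3 = 10^(3.87/10) = 2.438, G_3 = 10^(15.8/10) = 38.02
Friis cascade:
  F = 1.330 + (1.210 − 1)/0.7516 + (2.438 − 1)/52.00 = 1.638
NF = 10 log₁₀(1.638) = 2.14 dB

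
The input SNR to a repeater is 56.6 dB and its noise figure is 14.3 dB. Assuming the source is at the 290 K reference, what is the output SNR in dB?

42.3 dB

By definition F = SNR_in/SNR_out, so in dB: SNR_out = SNR_in − NF
SNR_out = 56.6 − 14.3 = 42.3 dB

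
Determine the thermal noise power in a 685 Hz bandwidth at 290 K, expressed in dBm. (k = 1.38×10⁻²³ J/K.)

P_n = kTB = 1.38×10⁻²³ × 290 × 6.85×10² = 2.74×10⁻¹⁸ W
In dBm: 10 log₁₀(2.74×10⁻¹⁸ / 10⁻³) = −145.6 dBm

−145.6 dBm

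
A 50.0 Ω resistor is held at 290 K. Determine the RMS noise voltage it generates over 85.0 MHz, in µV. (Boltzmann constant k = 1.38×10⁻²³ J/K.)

V_n = √(4kTRB)
4kTRB = 4 × 1.38×10⁻²³ × 290 × 5.00×10¹ × 8.50×10⁷ = 6.80×10⁻¹¹ V²
V_n = √(6.80×10⁻¹¹) = 8.25×10⁻⁶ V = 8.25 µV

8.25 µV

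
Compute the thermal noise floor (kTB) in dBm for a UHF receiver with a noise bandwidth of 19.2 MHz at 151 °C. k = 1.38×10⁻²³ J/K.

−99.5 dBm

T = 151 °C + 273.15 = 424.15 K
P_n = kTB = 1.38×10⁻²³ × 424.15 × 1.92×10⁷ = 1.12×10⁻¹³ W
In dBm: 10 log₁₀(1.12×10⁻¹³ / 10⁻³) = −99.5 dBm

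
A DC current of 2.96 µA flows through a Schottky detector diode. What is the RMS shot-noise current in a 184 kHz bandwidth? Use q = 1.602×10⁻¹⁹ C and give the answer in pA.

418 pA

I_n = √(2qI·B)
2qI·B = 2 × 1.602×10⁻¹⁹ × 2.96×10⁻⁶ × 1.84×10⁵ = 1.75×10⁻¹⁹ A²
I_n = √(1.75×10⁻¹⁹) = 4.18×10⁻¹⁰ A = 418 pA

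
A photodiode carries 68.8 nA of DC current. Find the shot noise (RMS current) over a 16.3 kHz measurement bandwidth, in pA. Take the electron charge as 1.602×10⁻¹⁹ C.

19.0 pA

I_n = √(2qI·B)
2qI·B = 2 × 1.602×10⁻¹⁹ × 6.88×10⁻⁸ × 1.63×10⁴ = 3.59×10⁻²² A²
I_n = √(3.59×10⁻²²) = 1.90×10⁻¹¹ A = 19.0 pA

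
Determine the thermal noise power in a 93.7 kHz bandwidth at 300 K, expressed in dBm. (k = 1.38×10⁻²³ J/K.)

−124.1 dBm

P_n = kTB = 1.38×10⁻²³ × 300 × 9.37×10⁴ = 3.88×10⁻¹⁶ W
In dBm: 10 log₁₀(3.88×10⁻¹⁶ / 10⁻³) = −124.1 dBm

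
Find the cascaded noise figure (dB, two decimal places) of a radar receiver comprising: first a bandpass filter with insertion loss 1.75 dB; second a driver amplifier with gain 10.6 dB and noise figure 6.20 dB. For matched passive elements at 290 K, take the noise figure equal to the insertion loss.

Convert to linear (a loss of L dB is a gain of −L dB): F_i = 10^(NF_i/10), G_i = 10^(G_i,dB/10)
  Stage 1: F_1 = 10^(1.75/10) = 1.496, G_1 = 10^(−1.75/10) = 0.6683
  Stage 2: F_2 = 10^(6.20/10) = 4.169, G_2 = 10^(10.6/10) = 11.48
Friis cascade:
  F = 1.496 + (4.169 − 1)/0.6683 = 6.237
NF = 10 log₁₀(6.237) = 7.95 dB

7.95 dB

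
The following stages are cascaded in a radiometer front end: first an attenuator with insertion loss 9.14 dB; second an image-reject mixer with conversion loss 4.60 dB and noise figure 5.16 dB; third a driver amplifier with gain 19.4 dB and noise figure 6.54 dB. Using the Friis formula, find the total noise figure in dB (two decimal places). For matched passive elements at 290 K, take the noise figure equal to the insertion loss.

20.41 dB

Convert to linear (a loss of L dB is a gain of −L dB): F_i = 10^(NF_i/10), G_i = 10^(G_i,dB/10)
  Stage 1: F_1 = 10^(9.14/10) = 8.204, G_1 = 10^(−9.14/10) = 0.1219
  Stage 2: F_2 = 10^(5.16/10) = 3.281, G_2 = 10^(−4.60/10) = 0.3467
  Stage 3: F_3 = 10^(6.54/10) = 4.508, G_3 = 10^(19.4/10) = 87.10
Friis cascade:
  F = 8.204 + (3.281 − 1)/0.1219 + (4.508 − 1)/0.04227 = 109.9
NF = 10 log₁₀(109.9) = 20.41 dB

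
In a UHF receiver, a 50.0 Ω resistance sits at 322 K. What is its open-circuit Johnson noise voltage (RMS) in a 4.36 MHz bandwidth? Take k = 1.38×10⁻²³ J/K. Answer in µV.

1.97 µV

V_n = √(4kTRB)
4kTRB = 4 × 1.38×10⁻²³ × 322 × 5.00×10¹ × 4.36×10⁶ = 3.87×10⁻¹² V²
V_n = √(3.87×10⁻¹²) = 1.97×10⁻⁶ V = 1.97 µV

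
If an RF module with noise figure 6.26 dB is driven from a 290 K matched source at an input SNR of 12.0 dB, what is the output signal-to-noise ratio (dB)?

5.74 dB

By definition F = SNR_in/SNR_out, so in dB: SNR_out = SNR_in − NF
SNR_out = 12.0 − 6.26 = 5.74 dB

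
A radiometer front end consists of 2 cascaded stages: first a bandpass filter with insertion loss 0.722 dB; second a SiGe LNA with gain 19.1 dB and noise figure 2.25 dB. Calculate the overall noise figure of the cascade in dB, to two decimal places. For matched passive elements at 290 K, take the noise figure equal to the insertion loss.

2.97 dB

Convert to linear (a loss of L dB is a gain of −L dB): F_i = 10^(NF_i/10), G_i = 10^(G_i,dB/10)
  Stage 1: F_1 = 10^(0.722/10) = 1.181, G_1 = 10^(−0.722/10) = 0.8468
  Stage 2: F_2 = 10^(2.25/10) = 1.679, G_2 = 10^(19.1/10) = 81.28
Friis cascade:
  F = 1.181 + (1.679 − 1)/0.8468 = 1.982
NF = 10 log₁₀(1.982) = 2.97 dB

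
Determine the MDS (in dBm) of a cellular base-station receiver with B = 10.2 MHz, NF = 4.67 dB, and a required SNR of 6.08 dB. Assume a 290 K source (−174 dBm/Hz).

−93.2 dBm

Sensitivity = −174 + 10 log₁₀(B) + NF + SNR_min
= −174 + 70.09 + 4.67 + 6.08
= −93.16 dBm → −93.2 dBm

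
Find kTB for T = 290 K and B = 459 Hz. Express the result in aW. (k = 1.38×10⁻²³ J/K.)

1.84 aW

P_n = kTB = 1.38×10⁻²³ × 290 × 4.59×10² = 1.84×10⁻¹⁸ W = 1.84 aW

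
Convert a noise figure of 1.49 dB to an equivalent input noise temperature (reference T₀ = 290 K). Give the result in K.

F = 10^(1.49/10) = 1.40929
T_e = (F − 1)·T₀ = (1.40929 − 1) × 290 = 119 K

119 K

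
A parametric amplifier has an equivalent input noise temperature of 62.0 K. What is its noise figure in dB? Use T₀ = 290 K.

F = 1 + T_e/T₀ = 1 + 62.0/290 = 1.21379
NF = 10 log₁₀(1.21379) = 0.841 dB

0.841 dB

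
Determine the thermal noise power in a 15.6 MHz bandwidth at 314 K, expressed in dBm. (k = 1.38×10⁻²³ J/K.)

P_n = kTB = 1.38×10⁻²³ × 314 × 1.56×10⁷ = 6.76×10⁻¹⁴ W
In dBm: 10 log₁₀(6.76×10⁻¹⁴ / 10⁻³) = −101.7 dBm

−101.7 dBm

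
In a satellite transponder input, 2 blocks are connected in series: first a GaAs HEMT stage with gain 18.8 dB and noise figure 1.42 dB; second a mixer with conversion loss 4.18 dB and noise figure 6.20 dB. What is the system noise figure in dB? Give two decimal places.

Convert to linear (a loss of L dB is a gain of −L dB): F_i = 10^(NF_i/10), G_i = 10^(G_i,dB/10)
  Stage 1: F_1 = 10^(1.42/10) = 1.387, G_1 = 10^(18.8/10) = 75.86
  Stage 2: F_2 = 10^(6.20/10) = 4.169, G_2 = 10^(−4.18/10) = 0.3819
Friis cascade:
  F = 1.387 + (4.169 − 1)/75.86 = 1.429
NF = 10 log₁₀(1.429) = 1.55 dB

1.55 dB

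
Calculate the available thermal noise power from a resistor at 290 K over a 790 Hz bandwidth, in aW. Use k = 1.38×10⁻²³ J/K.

3.16 aW

P_n = kTB = 1.38×10⁻²³ × 290 × 7.90×10² = 3.16×10⁻¹⁸ W = 3.16 aW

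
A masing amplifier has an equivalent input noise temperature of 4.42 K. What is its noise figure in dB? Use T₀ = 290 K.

0.066 dB

F = 1 + T_e/T₀ = 1 + 4.42/290 = 1.01524
NF = 10 log₁₀(1.01524) = 0.066 dB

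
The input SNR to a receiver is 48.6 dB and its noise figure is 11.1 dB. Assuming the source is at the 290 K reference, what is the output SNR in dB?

By definition F = SNR_in/SNR_out, so in dB: SNR_out = SNR_in − NF
SNR_out = 48.6 − 11.1 = 37.5 dB

37.5 dB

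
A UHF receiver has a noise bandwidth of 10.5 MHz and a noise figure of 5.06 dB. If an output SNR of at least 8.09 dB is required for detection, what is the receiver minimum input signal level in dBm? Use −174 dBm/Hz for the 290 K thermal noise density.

−90.6 dBm

Sensitivity = −174 + 10 log₁₀(B) + NF + SNR_min
= −174 + 70.21 + 5.06 + 8.09
= −90.64 dBm → −90.6 dBm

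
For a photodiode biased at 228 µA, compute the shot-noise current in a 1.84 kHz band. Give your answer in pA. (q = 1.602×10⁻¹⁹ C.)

I_n = √(2qI·B)
2qI·B = 2 × 1.602×10⁻¹⁹ × 2.28×10⁻⁴ × 1.84×10³ = 1.34×10⁻¹⁹ A²
I_n = √(1.34×10⁻¹⁹) = 3.67×10⁻¹⁰ A = 367 pA

367 pA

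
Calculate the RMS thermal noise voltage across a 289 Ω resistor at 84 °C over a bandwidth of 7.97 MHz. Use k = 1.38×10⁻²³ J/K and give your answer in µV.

T = 84 °C + 273.15 = 357.15 K
V_n = √(4kTRB)
4kTRB = 4 × 1.38×10⁻²³ × 357.15 × 2.89×10² × 7.97×10⁶ = 4.54×10⁻¹¹ V²
V_n = √(4.54×10⁻¹¹) = 6.74×10⁻⁶ V = 6.74 µV

6.74 µV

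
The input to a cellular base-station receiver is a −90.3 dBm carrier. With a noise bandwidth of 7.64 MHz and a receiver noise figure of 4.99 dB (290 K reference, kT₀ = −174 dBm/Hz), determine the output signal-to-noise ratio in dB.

Noise floor: N = −174 + 10 log₁₀(B) + NF
10 log₁₀(7.64×10⁶) = 68.83 dB
N = −174 + 68.83 + 4.99 = −100.18 dBm
SNR = P_sig − N = −90.3 − (−100.18) = 9.88 dB → 9.9 dB

9.9 dB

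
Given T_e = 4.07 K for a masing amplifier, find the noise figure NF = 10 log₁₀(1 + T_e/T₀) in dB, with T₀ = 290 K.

F = 1 + T_e/T₀ = 1 + 4.07/290 = 1.01403
NF = 10 log₁₀(1.01403) = 0.061 dB

0.061 dB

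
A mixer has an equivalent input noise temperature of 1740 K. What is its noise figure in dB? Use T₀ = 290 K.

F = 1 + T_e/T₀ = 1 + 1740/290 = 7
NF = 10 log₁₀(7) = 8.45 dB

8.45 dB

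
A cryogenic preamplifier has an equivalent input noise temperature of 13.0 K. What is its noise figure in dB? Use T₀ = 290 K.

F = 1 + T_e/T₀ = 1 + 13.0/290 = 1.04483
NF = 10 log₁₀(1.04483) = 0.190 dB

0.190 dB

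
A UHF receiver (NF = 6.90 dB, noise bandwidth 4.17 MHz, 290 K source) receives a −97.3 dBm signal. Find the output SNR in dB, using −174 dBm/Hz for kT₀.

Noise floor: N = −174 + 10 log₁₀(B) + NF
10 log₁₀(4.17×10⁶) = 66.2 dB
N = −174 + 66.2 + 6.90 = −100.90 dBm
SNR = P_sig − N = −97.3 − (−100.90) = 3.60 dB → 3.6 dB

3.6 dB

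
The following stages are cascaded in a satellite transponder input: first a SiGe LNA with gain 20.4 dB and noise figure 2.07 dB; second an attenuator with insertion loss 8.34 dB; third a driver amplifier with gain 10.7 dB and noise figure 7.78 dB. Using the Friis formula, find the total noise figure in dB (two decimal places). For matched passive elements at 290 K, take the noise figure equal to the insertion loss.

2.96 dB

Convert to linear (a loss of L dB is a gain of −L dB): F_i = 10^(NF_i/10), G_i = 10^(G_i,dB/10)
  Stage 1: F_1 = 10^(2.07/10) = 1.611, G_1 = 10^(20.4/10) = 109.6
  Stage 2: F_2 = 10^(8.34/10) = 6.823, G_2 = 10^(−8.34/10) = 0.1466
  Stage 3: F_3 = 10^(7.78/10) = 5.998, G_3 = 10^(10.7/10) = 11.75
Friis cascade:
  F = 1.611 + (6.823 − 1)/109.6 + (5.998 − 1)/16.07 = 1.975
NF = 10 log₁₀(1.975) = 2.96 dB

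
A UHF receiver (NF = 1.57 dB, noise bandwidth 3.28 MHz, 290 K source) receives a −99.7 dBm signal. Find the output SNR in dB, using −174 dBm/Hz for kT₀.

7.6 dB

Noise floor: N = −174 + 10 log₁₀(B) + NF
10 log₁₀(3.28×10⁶) = 65.16 dB
N = −174 + 65.16 + 1.57 = −107.27 dBm
SNR = P_sig − N = −99.7 − (−107.27) = 7.57 dB → 7.6 dB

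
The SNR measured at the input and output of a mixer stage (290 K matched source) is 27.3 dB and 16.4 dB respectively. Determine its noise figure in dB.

NF (dB) = SNR_in(dB) − SNR_out(dB) when the source is at T₀
NF = 27.3 − 16.4 = 10.9 dB

10.9 dB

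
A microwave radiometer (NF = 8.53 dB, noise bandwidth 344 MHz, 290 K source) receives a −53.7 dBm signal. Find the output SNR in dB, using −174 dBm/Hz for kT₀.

26.4 dB

Noise floor: N = −174 + 10 log₁₀(B) + NF
10 log₁₀(3.44×10⁸) = 85.37 dB
N = −174 + 85.37 + 8.53 = −80.10 dBm
SNR = P_sig − N = −53.7 − (−80.10) = 26.40 dB → 26.4 dB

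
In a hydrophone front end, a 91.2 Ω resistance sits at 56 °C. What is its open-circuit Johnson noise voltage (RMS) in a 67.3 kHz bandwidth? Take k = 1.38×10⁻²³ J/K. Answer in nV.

334 nV

T = 56 °C + 273.15 = 329.15 K
V_n = √(4kTRB)
4kTRB = 4 × 1.38×10⁻²³ × 329.15 × 9.12×10¹ × 6.73×10⁴ = 1.12×10⁻¹³ V²
V_n = √(1.12×10⁻¹³) = 3.34×10⁻⁷ V = 334 nV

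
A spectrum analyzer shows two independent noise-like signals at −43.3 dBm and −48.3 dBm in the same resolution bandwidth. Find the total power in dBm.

Convert to linear, add, convert back:
P₁ = 4.68×10⁻⁸ W, P₂ = 1.48×10⁻⁸ W
P_tot = 6.16×10⁻⁸ W → 10 log₁₀(P_tot / 10⁻³) = −42.1 dBm

−42.1 dBm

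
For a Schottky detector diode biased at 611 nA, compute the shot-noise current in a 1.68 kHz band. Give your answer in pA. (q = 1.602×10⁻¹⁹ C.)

I_n = √(2qI·B)
2qI·B = 2 × 1.602×10⁻¹⁹ × 6.11×10⁻⁷ × 1.68×10³ = 3.29×10⁻²² A²
I_n = √(3.29×10⁻²²) = 1.81×10⁻¹¹ A = 18.1 pA

18.1 pA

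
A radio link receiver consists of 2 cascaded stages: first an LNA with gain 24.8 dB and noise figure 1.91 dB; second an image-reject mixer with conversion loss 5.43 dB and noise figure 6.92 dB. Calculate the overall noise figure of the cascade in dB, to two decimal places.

Convert to linear (a loss of L dB is a gain of −L dB): F_i = 10^(NF_i/10), G_i = 10^(G_i,dB/10)
  Stage 1: F_1 = 10^(1.91/10) = 1.552, G_1 = 10^(24.8/10) = 302.0
  Stage 2: F_2 = 10^(6.92/10) = 4.920, G_2 = 10^(−5.43/10) = 0.2864
Friis cascade:
  F = 1.552 + (4.920 − 1)/302.0 = 1.565
NF = 10 log₁₀(1.565) = 1.95 dB

1.95 dB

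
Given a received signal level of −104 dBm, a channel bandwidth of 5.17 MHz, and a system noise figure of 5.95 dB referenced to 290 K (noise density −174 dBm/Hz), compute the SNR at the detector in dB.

Noise floor: N = −174 + 10 log₁₀(B) + NF
10 log₁₀(5.17×10⁶) = 67.13 dB
N = −174 + 67.13 + 5.95 = −100.92 dBm
SNR = P_sig − N = −104 − (−100.92) = −3.08 dB → −3.1 dB

−3.1 dB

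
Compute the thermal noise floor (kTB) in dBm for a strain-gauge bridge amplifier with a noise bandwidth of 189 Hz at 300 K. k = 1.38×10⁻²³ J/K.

−151.1 dBm

P_n = kTB = 1.38×10⁻²³ × 300 × 1.89×10² = 7.82×10⁻¹⁹ W
In dBm: 10 log₁₀(7.82×10⁻¹⁹ / 10⁻³) = −151.1 dBm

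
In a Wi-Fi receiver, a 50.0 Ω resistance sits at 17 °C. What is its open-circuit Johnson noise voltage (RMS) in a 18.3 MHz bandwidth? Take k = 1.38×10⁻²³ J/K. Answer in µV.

3.83 µV

T = 17 °C + 273.15 = 290.15 K
V_n = √(4kTRB)
4kTRB = 4 × 1.38×10⁻²³ × 290.15 × 5.00×10¹ × 1.83×10⁷ = 1.47×10⁻¹¹ V²
V_n = √(1.47×10⁻¹¹) = 3.83×10⁻⁶ V = 3.83 µV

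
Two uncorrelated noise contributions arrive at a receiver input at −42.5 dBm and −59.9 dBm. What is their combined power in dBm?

Convert to linear, add, convert back:
P₁ = 5.62×10⁻⁸ W, P₂ = 1.02×10⁻⁹ W
P_tot = 5.73×10⁻⁸ W → 10 log₁₀(P_tot / 10⁻³) = −42.4 dBm

−42.4 dBm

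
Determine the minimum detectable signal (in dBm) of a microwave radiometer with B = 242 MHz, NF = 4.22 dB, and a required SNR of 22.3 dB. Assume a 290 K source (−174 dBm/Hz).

Sensitivity = −174 + 10 log₁₀(B) + NF + SNR_min
= −174 + 83.84 + 4.22 + 22.3
= −63.64 dBm → −63.6 dBm

−63.6 dBm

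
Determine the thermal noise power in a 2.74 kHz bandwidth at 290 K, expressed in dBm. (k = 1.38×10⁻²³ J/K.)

P_n = kTB = 1.38×10⁻²³ × 290 × 2.74×10³ = 1.10×10⁻¹⁷ W
In dBm: 10 log₁₀(1.10×10⁻¹⁷ / 10⁻³) = −139.6 dBm

−139.6 dBm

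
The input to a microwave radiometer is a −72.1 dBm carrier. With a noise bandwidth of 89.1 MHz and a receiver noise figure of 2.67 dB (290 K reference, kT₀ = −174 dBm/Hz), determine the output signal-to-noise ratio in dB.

19.7 dB

Noise floor: N = −174 + 10 log₁₀(B) + NF
10 log₁₀(8.91×10⁷) = 79.5 dB
N = −174 + 79.5 + 2.67 = −91.83 dBm
SNR = P_sig − N = −72.1 − (−91.83) = 19.73 dB → 19.7 dB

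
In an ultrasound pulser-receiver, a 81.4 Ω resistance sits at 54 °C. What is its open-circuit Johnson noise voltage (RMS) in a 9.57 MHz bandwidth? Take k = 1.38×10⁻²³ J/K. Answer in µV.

T = 54 °C + 273.15 = 327.15 K
V_n = √(4kTRB)
4kTRB = 4 × 1.38×10⁻²³ × 327.15 × 8.14×10¹ × 9.57×10⁶ = 1.41×10⁻¹¹ V²
V_n = √(1.41×10⁻¹¹) = 3.75×10⁻⁶ V = 3.75 µV

3.75 µV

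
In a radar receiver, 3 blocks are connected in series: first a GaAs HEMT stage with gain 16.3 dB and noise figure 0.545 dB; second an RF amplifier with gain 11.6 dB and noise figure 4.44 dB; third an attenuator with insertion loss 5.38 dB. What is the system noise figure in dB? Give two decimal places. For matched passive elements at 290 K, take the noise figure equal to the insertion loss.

Convert to linear (a loss of L dB is a gain of −L dB): F_i = 10^(NF_i/10), G_i = 10^(G_i,dB/10)
  Stage 1: F_1 = 10^(0.545/10) = 1.134, G_1 = 10^(16.3/10) = 42.66
  Stage 2: F_2 = 10^(4.44/10) = 2.780, G_2 = 10^(11.6/10) = 14.45
  Stage 3: F_3 = 10^(5.38/10) = 3.451, G_3 = 10^(−5.38/10) = 0.2897
Friis cascade:
  F = 1.134 + (2.780 − 1)/42.66 + (3.451 − 1)/616.6 = 1.179
NF = 10 log₁₀(1.179) = 0.72 dB

0.72 dB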